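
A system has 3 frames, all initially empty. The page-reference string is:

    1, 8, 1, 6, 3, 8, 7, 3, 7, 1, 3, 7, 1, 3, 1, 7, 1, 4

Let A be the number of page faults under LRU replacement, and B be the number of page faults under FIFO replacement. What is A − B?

1

Under LRU: F F . F F F F . . F . . . . . . . F → 8 faults.
Under FIFO: F F . F F . F . . F . . . . . . . F → 7 faults.
A − B = 8 − 7 = 1.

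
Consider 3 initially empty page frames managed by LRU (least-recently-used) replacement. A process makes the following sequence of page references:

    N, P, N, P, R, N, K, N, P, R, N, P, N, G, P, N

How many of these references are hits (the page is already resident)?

N: fault, frames (N)
P: fault, frames (N P)
N: hit
P: hit
R: fault, frames (N P R)
N: hit
K: fault, evict P, frames (R N K)
N: hit
P: fault, evict R, frames (K N P)
R: fault, evict K, frames (N P R)
N: hit
P: hit
N: hit
G: fault, evict R, frames (P N G)
P: hit
N: hit
Hits: 9.

9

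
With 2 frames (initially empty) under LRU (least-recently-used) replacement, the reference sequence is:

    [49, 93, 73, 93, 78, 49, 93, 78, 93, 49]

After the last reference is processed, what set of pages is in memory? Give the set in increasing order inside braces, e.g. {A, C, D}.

{49, 93}

49 → fault, frames (49)
93 → fault, frames (49 93)
73 → fault, evict 49, frames (93 73)
93 → hit
78 → fault, evict 73, frames (93 78)
49 → fault, evict 93, frames (78 49)
93 → fault, evict 78, frames (49 93)
78 → fault, evict 49, frames (93 78)
93 → hit
49 → fault, evict 78, frames (93 49)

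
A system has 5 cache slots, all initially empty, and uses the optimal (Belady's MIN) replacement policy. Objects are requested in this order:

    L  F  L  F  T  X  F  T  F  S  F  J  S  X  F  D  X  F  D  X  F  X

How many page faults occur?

7

L → fault, frames {L}
F → fault, frames {L,F}
L → hit
F → hit
T → fault, frames {L,F,T}
X → fault, frames {L,F,T,X}
F → hit
T → hit
F → hit
S → fault, frames {L,F,T,X,S}
F → hit
J → fault, evict T, frames {L,F,X,S,J}
S → hit
X → hit
F → hit
D → fault, evict J, frames {L,F,X,S,D}
X → hit
F → hit
D → hit
X → hit
F → hit
X → hit
Page faults: 7.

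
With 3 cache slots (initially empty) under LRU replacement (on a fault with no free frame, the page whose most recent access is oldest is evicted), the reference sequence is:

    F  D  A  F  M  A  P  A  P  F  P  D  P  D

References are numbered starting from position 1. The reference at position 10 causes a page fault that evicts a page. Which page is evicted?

pos 1: F → fault, frames {F}
pos 2: D → fault, frames {F,D}
pos 3: A → fault, frames {F,D,A}
pos 4: F → hit
pos 5: M → fault, evict D, frames {A,F,M}
pos 6: A → hit
pos 7: P → fault, evict F, frames {M,A,P}
pos 8: A → hit
pos 9: P → hit
pos 10: F → fault, evict M, frames {A,P,F}
At position 10, page M is evicted.

M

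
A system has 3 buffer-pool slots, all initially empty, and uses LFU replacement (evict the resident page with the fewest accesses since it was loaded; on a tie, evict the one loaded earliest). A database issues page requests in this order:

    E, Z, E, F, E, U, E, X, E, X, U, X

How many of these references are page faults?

5

E → miss, frames (E)
Z → miss, frames (E Z)
E → hit
F → miss, frames (E Z F)
E → hit
U → miss, evict Z, frames (E F U)
E → hit
X → miss, evict F, frames (E U X)
E → hit
X → hit
U → hit
X → hit
Page faults: 5.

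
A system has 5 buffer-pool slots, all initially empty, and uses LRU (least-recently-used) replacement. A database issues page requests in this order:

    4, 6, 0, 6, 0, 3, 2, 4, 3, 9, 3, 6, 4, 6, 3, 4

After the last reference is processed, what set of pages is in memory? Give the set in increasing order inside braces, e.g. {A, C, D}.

4: miss, frames [4]
6: miss, frames [4, 6]
0: miss, frames [4, 6, 0]
6: hit
0: hit
3: miss, frames [4, 6, 0, 3]
2: miss, frames [4, 6, 0, 3, 2]
4: hit
3: hit
9: miss, evict 6, frames [0, 2, 4, 3, 9]
3: hit
6: miss, evict 0, frames [2, 4, 9, 3, 6]
4: hit
6: hit
3: hit
4: hit

{2, 3, 4, 6, 9}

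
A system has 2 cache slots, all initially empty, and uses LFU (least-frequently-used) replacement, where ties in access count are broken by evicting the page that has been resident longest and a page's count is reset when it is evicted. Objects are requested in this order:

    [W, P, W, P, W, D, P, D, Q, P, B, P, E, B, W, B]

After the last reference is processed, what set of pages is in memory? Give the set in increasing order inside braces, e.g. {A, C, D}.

W -> fault, frames [W]
P -> fault, frames [W, P]
W -> hit
P -> hit
W -> hit
D -> fault, evict P, frames [W, D]
P -> fault, evict D, frames [W, P]
D -> fault, evict P, frames [W, D]
Q -> fault, evict D, frames [W, Q]
P -> fault, evict Q, frames [W, P]
B -> fault, evict P, frames [W, B]
P -> fault, evict B, frames [W, P]
E -> fault, evict P, frames [W, E]
B -> fault, evict E, frames [W, B]
W -> hit
B -> hit

{B, W}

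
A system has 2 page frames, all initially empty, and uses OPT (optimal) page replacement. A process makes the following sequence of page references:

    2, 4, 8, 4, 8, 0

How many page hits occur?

2 → fault, frames (2)
4 → fault, frames (2 4)
8 → fault, evict 2, frames (4 8)
4 → hit
8 → hit
0 → fault, evict 8, frames (4 0)
Hits: 2.

2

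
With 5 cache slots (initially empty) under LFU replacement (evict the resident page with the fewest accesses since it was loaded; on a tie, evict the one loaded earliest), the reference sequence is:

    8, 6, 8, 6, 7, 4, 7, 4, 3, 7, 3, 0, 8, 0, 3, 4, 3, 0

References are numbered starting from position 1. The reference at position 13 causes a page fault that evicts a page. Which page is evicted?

0

pos 1: 8 → fault, frames [8]
pos 2: 6 → fault, frames [8, 6]
pos 3: 8 → hit
pos 4: 6 → hit
pos 5: 7 → fault, frames [8, 6, 7]
pos 6: 4 → fault, frames [8, 6, 7, 4]
pos 7: 7 → hit
pos 8: 4 → hit
pos 9: 3 → fault, frames [8, 6, 7, 4, 3]
pos 10: 7 → hit
pos 11: 3 → hit
pos 12: 0 → fault, evict 8, frames [6, 7, 4, 3, 0]
pos 13: 8 → fault, evict 0, frames [6, 7, 4, 3, 8]
At position 13, page 0 is evicted.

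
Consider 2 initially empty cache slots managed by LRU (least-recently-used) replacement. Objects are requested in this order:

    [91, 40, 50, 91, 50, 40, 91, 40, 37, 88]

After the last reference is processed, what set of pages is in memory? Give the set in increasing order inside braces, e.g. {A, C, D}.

{37, 88}

91 → miss, frames [91]
40 → miss, frames [91, 40]
50 → miss, evict 91, frames [40, 50]
91 → miss, evict 40, frames [50, 91]
50 → hit
40 → miss, evict 91, frames [50, 40]
91 → miss, evict 50, frames [40, 91]
40 → hit
37 → miss, evict 91, frames [40, 37]
88 → miss, evict 40, frames [37, 88]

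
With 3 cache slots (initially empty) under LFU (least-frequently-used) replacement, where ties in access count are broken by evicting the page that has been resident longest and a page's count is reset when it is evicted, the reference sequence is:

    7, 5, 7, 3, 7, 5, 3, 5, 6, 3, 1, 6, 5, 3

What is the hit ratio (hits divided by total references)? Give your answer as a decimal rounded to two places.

0.43

7 → miss, frames (7)
5 → miss, frames (7 5)
7 → hit
3 → miss, frames (7 5 3)
7 → hit
5 → hit
3 → hit
5 → hit
6 → miss, evict 3, frames (7 5 6)
3 → miss, evict 6, frames (7 5 3)
1 → miss, evict 3, frames (7 5 1)
6 → miss, evict 1, frames (7 5 6)
5 → hit
3 → miss, evict 6, frames (7 5 3)
Hits: 6 of 14 references → 6/14 = 0.4286.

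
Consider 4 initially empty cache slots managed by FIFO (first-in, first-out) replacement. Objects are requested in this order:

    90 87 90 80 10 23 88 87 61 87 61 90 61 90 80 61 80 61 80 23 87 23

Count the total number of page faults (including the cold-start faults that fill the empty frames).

12

90 -> fault, frames (90)
87 -> fault, frames (90 87)
90 -> hit
80 -> fault, frames (90 87 80)
10 -> fault, frames (90 87 80 10)
23 -> fault, evict 90, frames (87 80 10 23)
88 -> fault, evict 87, frames (80 10 23 88)
87 -> fault, evict 80, frames (10 23 88 87)
61 -> fault, evict 10, frames (23 88 87 61)
87 -> hit
61 -> hit
90 -> fault, evict 23, frames (88 87 61 90)
61 -> hit
90 -> hit
80 -> fault, evict 88, frames (87 61 90 80)
61 -> hit
80 -> hit
61 -> hit
80 -> hit
23 -> fault, evict 87, frames (61 90 80 23)
87 -> fault, evict 61, frames (90 80 23 87)
23 -> hit
Page faults: 12.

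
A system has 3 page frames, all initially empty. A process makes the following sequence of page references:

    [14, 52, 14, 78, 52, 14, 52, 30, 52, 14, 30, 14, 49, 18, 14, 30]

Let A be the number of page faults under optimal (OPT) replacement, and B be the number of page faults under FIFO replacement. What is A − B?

Under OPT: F F . F . . . F . . . . F F . . → 6 faults.
Under FIFO: F F . F . . . F . F . . F F . F → 8 faults.
A − B = 6 − 8 = -2.

-2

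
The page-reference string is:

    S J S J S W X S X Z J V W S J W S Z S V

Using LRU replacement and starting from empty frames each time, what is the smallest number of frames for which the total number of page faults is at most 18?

f=1: 20 faults
f=2: 15 faults
f=3: 12 faults
f=4: 11 faults
f=5: 8 faults
f=6: 6 faults
Smallest f with faults ≤ 18 is 2.

2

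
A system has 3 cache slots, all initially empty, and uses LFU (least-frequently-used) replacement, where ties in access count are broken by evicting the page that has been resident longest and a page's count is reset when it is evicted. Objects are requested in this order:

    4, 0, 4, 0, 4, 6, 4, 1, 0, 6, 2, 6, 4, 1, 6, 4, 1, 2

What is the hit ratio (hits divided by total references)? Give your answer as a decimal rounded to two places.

4 → miss, frames [4]
0 → miss, frames [4, 0]
4 → hit
0 → hit
4 → hit
6 → miss, frames [4, 0, 6]
4 → hit
1 → miss, evict 6, frames [4, 0, 1]
0 → hit
6 → miss, evict 1, frames [4, 0, 6]
2 → miss, evict 6, frames [4, 0, 2]
6 → miss, evict 2, frames [4, 0, 6]
4 → hit
1 → miss, evict 6, frames [4, 0, 1]
6 → miss, evict 1, frames [4, 0, 6]
4 → hit
1 → miss, evict 6, frames [4, 0, 1]
2 → miss, evict 1, frames [4, 0, 2]
Hits: 7 of 18 references → 7/18 = 0.3889.

0.39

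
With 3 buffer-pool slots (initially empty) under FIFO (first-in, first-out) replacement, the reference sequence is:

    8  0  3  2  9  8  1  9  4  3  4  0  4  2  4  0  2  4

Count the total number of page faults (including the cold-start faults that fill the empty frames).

8: miss, frames {8}
0: miss, frames {8,0}
3: miss, frames {8,0,3}
2: miss, evict 8, frames {0,3,2}
9: miss, evict 0, frames {3,2,9}
8: miss, evict 3, frames {2,9,8}
1: miss, evict 2, frames {9,8,1}
9: hit
4: miss, evict 9, frames {8,1,4}
3: miss, evict 8, frames {1,4,3}
4: hit
0: miss, evict 1, frames {4,3,0}
4: hit
2: miss, evict 4, frames {3,0,2}
4: miss, evict 3, frames {0,2,4}
0: hit
2: hit
4: hit
Page faults: 12.

12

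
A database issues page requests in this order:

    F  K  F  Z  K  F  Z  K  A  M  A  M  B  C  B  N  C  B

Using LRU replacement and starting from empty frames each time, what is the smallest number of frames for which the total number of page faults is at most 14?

2

f=1: 18 faults
f=2: 14 faults
f=3: 8 faults
f=4: 8 faults
f=5: 8 faults
f=6: 8 faults
f=7: 8 faults
f=8: 8 faults
Smallest f with faults ≤ 14 is 2.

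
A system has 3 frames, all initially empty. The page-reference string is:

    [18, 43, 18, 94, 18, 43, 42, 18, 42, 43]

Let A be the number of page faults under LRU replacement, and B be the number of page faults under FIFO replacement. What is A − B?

-2

Under LRU: F F . F . . F . . . → 4 faults.
Under FIFO: F F . F . . F F . F → 6 faults.
A − B = 4 − 6 = -2.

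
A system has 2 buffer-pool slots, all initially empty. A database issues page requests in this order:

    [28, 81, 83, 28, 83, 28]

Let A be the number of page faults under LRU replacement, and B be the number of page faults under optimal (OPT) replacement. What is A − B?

Under LRU: F F F F . . → 4 faults.
Under OPT: F F F . . . → 3 faults.
A − B = 4 − 3 = 1.

1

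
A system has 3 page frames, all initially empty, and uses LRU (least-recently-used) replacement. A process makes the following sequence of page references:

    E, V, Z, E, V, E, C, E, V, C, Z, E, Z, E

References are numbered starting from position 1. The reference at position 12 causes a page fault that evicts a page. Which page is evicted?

pos 1: E: miss, frames (E)
pos 2: V: miss, frames (E V)
pos 3: Z: miss, frames (E V Z)
pos 4: E: hit
pos 5: V: hit
pos 6: E: hit
pos 7: C: miss, evict Z, frames (V E C)
pos 8: E: hit
pos 9: V: hit
pos 10: C: hit
pos 11: Z: miss, evict E, frames (V C Z)
pos 12: E: miss, evict V, frames (C Z E)
At position 12, page V is evicted.

V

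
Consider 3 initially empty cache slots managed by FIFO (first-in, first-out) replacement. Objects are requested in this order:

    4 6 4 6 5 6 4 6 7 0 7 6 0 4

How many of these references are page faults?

7

4: miss, frames (4)
6: miss, frames (4 6)
4: hit
6: hit
5: miss, frames (4 6 5)
6: hit
4: hit
6: hit
7: miss, evict 4, frames (6 5 7)
0: miss, evict 6, frames (5 7 0)
7: hit
6: miss, evict 5, frames (7 0 6)
0: hit
4: miss, evict 7, frames (0 6 4)
Page faults: 7.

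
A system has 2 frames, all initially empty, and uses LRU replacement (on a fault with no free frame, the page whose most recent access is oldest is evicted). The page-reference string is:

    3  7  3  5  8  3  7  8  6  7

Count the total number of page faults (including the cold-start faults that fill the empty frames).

9

3 -> fault, frames {3}
7 -> fault, frames {3,7}
3 -> hit
5 -> fault, evict 7, frames {3,5}
8 -> fault, evict 3, frames {5,8}
3 -> fault, evict 5, frames {8,3}
7 -> fault, evict 8, frames {3,7}
8 -> fault, evict 3, frames {7,8}
6 -> fault, evict 7, frames {8,6}
7 -> fault, evict 8, frames {6,7}
Page faults: 9.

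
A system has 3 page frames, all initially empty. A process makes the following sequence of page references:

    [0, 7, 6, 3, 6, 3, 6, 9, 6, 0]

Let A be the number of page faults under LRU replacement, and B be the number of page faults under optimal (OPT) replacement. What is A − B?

Under LRU: F F F F . . . F . F → 6 faults.
Under OPT: F F F F . . . F . . → 5 faults.
A − B = 6 − 5 = 1.

1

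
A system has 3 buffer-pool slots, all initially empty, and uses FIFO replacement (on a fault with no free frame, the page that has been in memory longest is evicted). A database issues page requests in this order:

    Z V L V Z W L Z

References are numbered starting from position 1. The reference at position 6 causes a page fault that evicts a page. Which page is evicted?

pos 1: Z: fault, frames {Z}
pos 2: V: fault, frames {Z,V}
pos 3: L: fault, frames {Z,V,L}
pos 4: V: hit
pos 5: Z: hit
pos 6: W: fault, evict Z, frames {V,L,W}
At position 6, page Z is evicted.

Z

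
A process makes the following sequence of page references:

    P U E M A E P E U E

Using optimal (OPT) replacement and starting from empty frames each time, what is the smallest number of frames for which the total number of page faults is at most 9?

f=1: 10 faults
f=2: 7 faults
f=3: 6 faults
f=4: 5 faults
f=5: 5 faults
Smallest f with faults ≤ 9 is 2.

2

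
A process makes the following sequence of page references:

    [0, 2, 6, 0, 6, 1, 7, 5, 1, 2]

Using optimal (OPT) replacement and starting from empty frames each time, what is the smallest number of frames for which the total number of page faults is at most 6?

f=1: 10 faults
f=2: 7 faults
f=3: 6 faults
f=4: 6 faults
f=5: 6 faults
f=6: 6 faults
Smallest f with faults ≤ 6 is 3.

3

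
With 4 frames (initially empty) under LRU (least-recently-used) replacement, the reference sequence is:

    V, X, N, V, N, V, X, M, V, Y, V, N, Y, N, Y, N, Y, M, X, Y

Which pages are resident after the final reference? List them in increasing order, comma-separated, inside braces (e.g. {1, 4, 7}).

V: fault, frames {V}
X: fault, frames {V,X}
N: fault, frames {V,X,N}
V: hit
N: hit
V: hit
X: hit
M: fault, frames {N,V,X,M}
V: hit
Y: fault, evict N, frames {X,M,V,Y}
V: hit
N: fault, evict X, frames {M,Y,V,N}
Y: hit
N: hit
Y: hit
N: hit
Y: hit
M: hit
X: fault, evict V, frames {N,Y,M,X}
Y: hit

{M, N, X, Y}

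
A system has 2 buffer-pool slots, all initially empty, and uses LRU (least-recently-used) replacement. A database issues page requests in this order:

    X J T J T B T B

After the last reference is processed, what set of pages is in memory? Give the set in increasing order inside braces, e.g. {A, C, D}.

{B, T}

X → miss, frames {X}
J → miss, frames {X,J}
T → miss, evict X, frames {J,T}
J → hit
T → hit
B → miss, evict J, frames {T,B}
T → hit
B → hit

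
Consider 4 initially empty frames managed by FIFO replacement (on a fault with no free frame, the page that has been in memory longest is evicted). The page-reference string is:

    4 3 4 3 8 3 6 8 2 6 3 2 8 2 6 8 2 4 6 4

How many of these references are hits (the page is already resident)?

4 → fault, frames (4)
3 → fault, frames (4 3)
4 → hit
3 → hit
8 → fault, frames (4 3 8)
3 → hit
6 → fault, frames (4 3 8 6)
8 → hit
2 → fault, evict 4, frames (3 8 6 2)
6 → hit
3 → hit
2 → hit
8 → hit
2 → hit
6 → hit
8 → hit
2 → hit
4 → fault, evict 3, frames (8 6 2 4)
6 → hit
4 → hit
Hits: 14.

14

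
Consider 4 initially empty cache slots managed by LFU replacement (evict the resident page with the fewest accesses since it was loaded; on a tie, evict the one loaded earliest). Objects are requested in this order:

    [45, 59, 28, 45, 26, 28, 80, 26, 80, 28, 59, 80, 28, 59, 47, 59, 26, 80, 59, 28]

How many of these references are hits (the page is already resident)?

12

45: miss, frames {45}
59: miss, frames {45,59}
28: miss, frames {45,59,28}
45: hit
26: miss, frames {45,59,28,26}
28: hit
80: miss, evict 59, frames {45,28,26,80}
26: hit
80: hit
28: hit
59: miss, evict 45, frames {28,26,80,59}
80: hit
28: hit
59: hit
47: miss, evict 26, frames {28,80,59,47}
59: hit
26: miss, evict 47, frames {28,80,59,26}
80: hit
59: hit
28: hit
Hits: 12.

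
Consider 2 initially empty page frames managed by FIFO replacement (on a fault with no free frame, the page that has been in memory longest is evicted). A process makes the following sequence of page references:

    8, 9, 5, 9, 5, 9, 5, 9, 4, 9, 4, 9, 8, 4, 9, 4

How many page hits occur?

8 -> fault, frames {8}
9 -> fault, frames {8,9}
5 -> fault, evict 8, frames {9,5}
9 -> hit
5 -> hit
9 -> hit
5 -> hit
9 -> hit
4 -> fault, evict 9, frames {5,4}
9 -> fault, evict 5, frames {4,9}
4 -> hit
9 -> hit
8 -> fault, evict 4, frames {9,8}
4 -> fault, evict 9, frames {8,4}
9 -> fault, evict 8, frames {4,9}
4 -> hit
Hits: 8.

8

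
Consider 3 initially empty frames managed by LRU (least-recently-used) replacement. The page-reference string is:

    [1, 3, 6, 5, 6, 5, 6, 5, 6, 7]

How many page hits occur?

1 -> miss, frames [1]
3 -> miss, frames [1, 3]
6 -> miss, frames [1, 3, 6]
5 -> miss, evict 1, frames [3, 6, 5]
6 -> hit
5 -> hit
6 -> hit
5 -> hit
6 -> hit
7 -> miss, evict 3, frames [5, 6, 7]
Hits: 5.

5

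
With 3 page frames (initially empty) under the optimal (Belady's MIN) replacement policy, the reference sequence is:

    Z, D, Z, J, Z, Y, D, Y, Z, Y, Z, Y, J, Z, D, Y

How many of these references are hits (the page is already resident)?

10

Z -> miss, frames (Z)
D -> miss, frames (Z D)
Z -> hit
J -> miss, frames (Z D J)
Z -> hit
Y -> miss, evict J, frames (Z D Y)
D -> hit
Y -> hit
Z -> hit
Y -> hit
Z -> hit
Y -> hit
J -> miss, evict Y, frames (Z D J)
Z -> hit
D -> hit
Y -> miss, evict J, frames (Z D Y)
Hits: 10.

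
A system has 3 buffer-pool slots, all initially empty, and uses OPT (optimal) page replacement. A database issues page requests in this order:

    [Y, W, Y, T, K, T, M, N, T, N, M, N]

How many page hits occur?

6

Y → fault, frames [Y]
W → fault, frames [Y, W]
Y → hit
T → fault, frames [Y, W, T]
K → fault, evict W, frames [Y, T, K]
T → hit
M → fault, evict K, frames [Y, T, M]
N → fault, evict Y, frames [T, M, N]
T → hit
N → hit
M → hit
N → hit
Hits: 6.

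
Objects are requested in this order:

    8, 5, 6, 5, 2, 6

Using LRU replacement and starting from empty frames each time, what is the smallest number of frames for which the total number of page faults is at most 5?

2

f=1: 6 faults
f=2: 5 faults
f=3: 4 faults
f=4: 4 faults
Smallest f with faults ≤ 5 is 2.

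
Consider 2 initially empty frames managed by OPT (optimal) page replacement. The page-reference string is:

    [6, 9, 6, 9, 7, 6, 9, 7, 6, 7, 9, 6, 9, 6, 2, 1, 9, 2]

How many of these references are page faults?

9

6 -> miss, frames [6]
9 -> miss, frames [6, 9]
6 -> hit
9 -> hit
7 -> miss, evict 9, frames [6, 7]
6 -> hit
9 -> miss, evict 6, frames [7, 9]
7 -> hit
6 -> miss, evict 9, frames [7, 6]
7 -> hit
9 -> miss, evict 7, frames [6, 9]
6 -> hit
9 -> hit
6 -> hit
2 -> miss, evict 6, frames [9, 2]
1 -> miss, evict 2, frames [9, 1]
9 -> hit
2 -> miss, evict 1, frames [9, 2]
Page faults: 9.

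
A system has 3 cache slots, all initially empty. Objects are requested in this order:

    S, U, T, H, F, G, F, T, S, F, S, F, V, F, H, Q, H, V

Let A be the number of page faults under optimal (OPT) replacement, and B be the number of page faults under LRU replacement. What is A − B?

-2

Under OPT: F F F F F F . . F . . . F . F F . . → 10 faults.
Under LRU: F F F F F F . F F . . . F . F F . F → 12 faults.
A − B = 10 − 12 = -2.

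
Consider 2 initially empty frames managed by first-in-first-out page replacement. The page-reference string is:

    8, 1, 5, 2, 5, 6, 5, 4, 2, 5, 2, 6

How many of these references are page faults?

8: miss, frames {8}
1: miss, frames {8,1}
5: miss, evict 8, frames {1,5}
2: miss, evict 1, frames {5,2}
5: hit
6: miss, evict 5, frames {2,6}
5: miss, evict 2, frames {6,5}
4: miss, evict 6, frames {5,4}
2: miss, evict 5, frames {4,2}
5: miss, evict 4, frames {2,5}
2: hit
6: miss, evict 2, frames {5,6}
Page faults: 10.

10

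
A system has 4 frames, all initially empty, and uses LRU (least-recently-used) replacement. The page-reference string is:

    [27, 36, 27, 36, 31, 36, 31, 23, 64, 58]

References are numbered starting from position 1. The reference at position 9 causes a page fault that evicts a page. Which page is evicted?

pos 1: 27 -> miss, frames (27)
pos 2: 36 -> miss, frames (27 36)
pos 3: 27 -> hit
pos 4: 36 -> hit
pos 5: 31 -> miss, frames (27 36 31)
pos 6: 36 -> hit
pos 7: 31 -> hit
pos 8: 23 -> miss, frames (27 36 31 23)
pos 9: 64 -> miss, evict 27, frames (36 31 23 64)
At position 9, page 27 is evicted.

27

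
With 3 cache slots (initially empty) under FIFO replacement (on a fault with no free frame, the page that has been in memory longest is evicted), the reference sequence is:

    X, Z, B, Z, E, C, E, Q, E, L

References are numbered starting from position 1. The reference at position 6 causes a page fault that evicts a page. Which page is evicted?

pos 1: X: miss, frames {X}
pos 2: Z: miss, frames {X,Z}
pos 3: B: miss, frames {X,Z,B}
pos 4: Z: hit
pos 5: E: miss, evict X, frames {Z,B,E}
pos 6: C: miss, evict Z, frames {B,E,C}
At position 6, page Z is evicted.

Z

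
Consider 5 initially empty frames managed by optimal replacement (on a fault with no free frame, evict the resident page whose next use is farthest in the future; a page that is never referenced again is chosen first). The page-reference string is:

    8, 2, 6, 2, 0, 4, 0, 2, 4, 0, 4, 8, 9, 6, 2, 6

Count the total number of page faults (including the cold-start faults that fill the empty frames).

6

8: miss, frames (8)
2: miss, frames (8 2)
6: miss, frames (8 2 6)
2: hit
0: miss, frames (8 2 6 0)
4: miss, frames (8 2 6 0 4)
0: hit
2: hit
4: hit
0: hit
4: hit
8: hit
9: miss, evict 4, frames (8 2 6 0 9)
6: hit
2: hit
6: hit
Page faults: 6.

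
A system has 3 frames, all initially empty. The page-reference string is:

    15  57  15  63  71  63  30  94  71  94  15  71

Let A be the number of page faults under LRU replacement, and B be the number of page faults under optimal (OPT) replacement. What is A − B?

2

Under LRU: F F . F F . F F F . F . → 8 faults.
Under OPT: F F . F F . F F . . . . → 6 faults.
A − B = 8 − 6 = 2.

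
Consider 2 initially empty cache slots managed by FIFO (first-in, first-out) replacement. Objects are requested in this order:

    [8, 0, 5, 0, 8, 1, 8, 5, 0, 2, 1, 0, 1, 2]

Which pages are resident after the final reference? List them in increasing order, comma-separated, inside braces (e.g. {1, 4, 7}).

8: miss, frames {8}
0: miss, frames {8,0}
5: miss, evict 8, frames {0,5}
0: hit
8: miss, evict 0, frames {5,8}
1: miss, evict 5, frames {8,1}
8: hit
5: miss, evict 8, frames {1,5}
0: miss, evict 1, frames {5,0}
2: miss, evict 5, frames {0,2}
1: miss, evict 0, frames {2,1}
0: miss, evict 2, frames {1,0}
1: hit
2: miss, evict 1, frames {0,2}

{0, 2}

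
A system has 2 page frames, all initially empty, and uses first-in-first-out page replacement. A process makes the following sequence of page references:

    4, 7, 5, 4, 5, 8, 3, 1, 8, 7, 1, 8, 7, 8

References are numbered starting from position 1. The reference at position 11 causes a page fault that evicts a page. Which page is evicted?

8

pos 1: 4: miss, frames [4]
pos 2: 7: miss, frames [4, 7]
pos 3: 5: miss, evict 4, frames [7, 5]
pos 4: 4: miss, evict 7, frames [5, 4]
pos 5: 5: hit
pos 6: 8: miss, evict 5, frames [4, 8]
pos 7: 3: miss, evict 4, frames [8, 3]
pos 8: 1: miss, evict 8, frames [3, 1]
pos 9: 8: miss, evict 3, frames [1, 8]
pos 10: 7: miss, evict 1, frames [8, 7]
pos 11: 1: miss, evict 8, frames [7, 1]
At position 11, page 8 is evicted.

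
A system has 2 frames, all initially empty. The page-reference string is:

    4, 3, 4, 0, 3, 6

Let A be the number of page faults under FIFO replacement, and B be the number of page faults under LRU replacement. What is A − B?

-1

Under FIFO: F F . F . F → 4 faults.
Under LRU: F F . F F F → 5 faults.
A − B = 4 − 5 = -1.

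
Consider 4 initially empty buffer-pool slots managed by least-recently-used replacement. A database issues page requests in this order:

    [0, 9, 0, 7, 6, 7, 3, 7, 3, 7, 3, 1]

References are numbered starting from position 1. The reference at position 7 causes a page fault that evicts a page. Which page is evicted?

9

pos 1: 0 -> miss, frames [0]
pos 2: 9 -> miss, frames [0, 9]
pos 3: 0 -> hit
pos 4: 7 -> miss, frames [9, 0, 7]
pos 5: 6 -> miss, frames [9, 0, 7, 6]
pos 6: 7 -> hit
pos 7: 3 -> miss, evict 9, frames [0, 6, 7, 3]
At position 7, page 9 is evicted.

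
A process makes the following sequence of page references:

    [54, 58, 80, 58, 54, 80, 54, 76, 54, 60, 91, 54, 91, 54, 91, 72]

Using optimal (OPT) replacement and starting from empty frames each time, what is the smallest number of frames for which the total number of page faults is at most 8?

2

f=1: 16 faults
f=2: 8 faults
f=3: 7 faults
f=4: 7 faults
f=5: 7 faults
f=6: 7 faults
f=7: 7 faults
Smallest f with faults ≤ 8 is 2.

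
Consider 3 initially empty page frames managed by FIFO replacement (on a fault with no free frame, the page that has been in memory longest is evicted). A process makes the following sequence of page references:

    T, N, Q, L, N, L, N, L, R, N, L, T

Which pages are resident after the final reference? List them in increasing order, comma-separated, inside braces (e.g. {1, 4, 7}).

T -> miss, frames {T}
N -> miss, frames {T,N}
Q -> miss, frames {T,N,Q}
L -> miss, evict T, frames {N,Q,L}
N -> hit
L -> hit
N -> hit
L -> hit
R -> miss, evict N, frames {Q,L,R}
N -> miss, evict Q, frames {L,R,N}
L -> hit
T -> miss, evict L, frames {R,N,T}

{N, R, T}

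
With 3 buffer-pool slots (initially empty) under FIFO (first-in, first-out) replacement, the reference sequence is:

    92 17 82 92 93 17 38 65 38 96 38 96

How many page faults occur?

7

92: fault, frames {92}
17: fault, frames {92,17}
82: fault, frames {92,17,82}
92: hit
93: fault, evict 92, frames {17,82,93}
17: hit
38: fault, evict 17, frames {82,93,38}
65: fault, evict 82, frames {93,38,65}
38: hit
96: fault, evict 93, frames {38,65,96}
38: hit
96: hit
Page faults: 7.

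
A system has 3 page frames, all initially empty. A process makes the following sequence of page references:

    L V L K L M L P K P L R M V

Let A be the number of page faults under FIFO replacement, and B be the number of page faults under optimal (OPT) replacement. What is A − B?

2

Under FIFO: F F . F . F F F F . . F F F → 10 faults.
Under OPT: F F . F . F . F . . . F F F → 8 faults.
A − B = 10 − 8 = 2.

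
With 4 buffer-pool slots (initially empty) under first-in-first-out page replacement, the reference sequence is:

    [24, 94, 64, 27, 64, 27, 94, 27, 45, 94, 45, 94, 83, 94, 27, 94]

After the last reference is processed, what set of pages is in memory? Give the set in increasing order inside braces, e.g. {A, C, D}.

{27, 45, 83, 94}

24 -> miss, frames [24]
94 -> miss, frames [24, 94]
64 -> miss, frames [24, 94, 64]
27 -> miss, frames [24, 94, 64, 27]
64 -> hit
27 -> hit
94 -> hit
27 -> hit
45 -> miss, evict 24, frames [94, 64, 27, 45]
94 -> hit
45 -> hit
94 -> hit
83 -> miss, evict 94, frames [64, 27, 45, 83]
94 -> miss, evict 64, frames [27, 45, 83, 94]
27 -> hit
94 -> hit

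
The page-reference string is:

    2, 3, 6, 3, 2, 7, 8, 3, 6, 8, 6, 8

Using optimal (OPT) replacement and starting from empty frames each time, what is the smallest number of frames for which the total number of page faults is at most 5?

f=1: 12 faults
f=2: 7 faults
f=3: 5 faults
f=4: 5 faults
f=5: 5 faults
Smallest f with faults ≤ 5 is 3.

3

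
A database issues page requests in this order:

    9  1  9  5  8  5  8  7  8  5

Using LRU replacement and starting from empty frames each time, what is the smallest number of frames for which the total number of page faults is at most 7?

f=1: 10 faults
f=2: 6 faults
f=3: 5 faults
f=4: 5 faults
f=5: 5 faults
Smallest f with faults ≤ 7 is 2.

2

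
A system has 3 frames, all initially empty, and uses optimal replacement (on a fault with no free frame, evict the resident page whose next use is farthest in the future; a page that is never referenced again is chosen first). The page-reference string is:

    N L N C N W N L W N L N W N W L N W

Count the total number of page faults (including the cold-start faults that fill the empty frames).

4

N → fault, frames [N]
L → fault, frames [N, L]
N → hit
C → fault, frames [N, L, C]
N → hit
W → fault, evict C, frames [N, L, W]
N → hit
L → hit
W → hit
N → hit
L → hit
N → hit
W → hit
N → hit
W → hit
L → hit
N → hit
W → hit
Page faults: 4.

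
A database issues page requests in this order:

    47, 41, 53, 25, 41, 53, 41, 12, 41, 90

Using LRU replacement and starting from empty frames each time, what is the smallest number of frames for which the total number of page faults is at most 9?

2

f=1: 10 faults
f=2: 8 faults
f=3: 6 faults
f=4: 6 faults
f=5: 6 faults
f=6: 6 faults
Smallest f with faults ≤ 9 is 2.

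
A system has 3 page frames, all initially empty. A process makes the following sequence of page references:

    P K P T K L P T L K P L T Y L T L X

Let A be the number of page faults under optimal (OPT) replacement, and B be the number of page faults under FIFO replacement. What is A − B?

-2

Under OPT: F F . F . F . . . F . . F F . . . F → 8 faults.
Under FIFO: F F . F . F F . . F . . F F F . . F → 10 faults.
A − B = 8 − 10 = -2.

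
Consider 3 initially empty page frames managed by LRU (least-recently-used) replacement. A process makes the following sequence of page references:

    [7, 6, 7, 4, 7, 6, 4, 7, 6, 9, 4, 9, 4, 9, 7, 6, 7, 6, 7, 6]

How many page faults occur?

7 -> fault, frames (7)
6 -> fault, frames (7 6)
7 -> hit
4 -> fault, frames (6 7 4)
7 -> hit
6 -> hit
4 -> hit
7 -> hit
6 -> hit
9 -> fault, evict 4, frames (7 6 9)
4 -> fault, evict 7, frames (6 9 4)
9 -> hit
4 -> hit
9 -> hit
7 -> fault, evict 6, frames (4 9 7)
6 -> fault, evict 4, frames (9 7 6)
7 -> hit
6 -> hit
7 -> hit
6 -> hit
Page faults: 7.

7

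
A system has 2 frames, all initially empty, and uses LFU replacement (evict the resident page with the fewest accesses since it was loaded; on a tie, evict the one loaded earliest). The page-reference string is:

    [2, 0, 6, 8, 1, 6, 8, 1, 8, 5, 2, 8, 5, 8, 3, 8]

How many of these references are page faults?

2 → miss, frames (2)
0 → miss, frames (2 0)
6 → miss, evict 2, frames (0 6)
8 → miss, evict 0, frames (6 8)
1 → miss, evict 6, frames (8 1)
6 → miss, evict 8, frames (1 6)
8 → miss, evict 1, frames (6 8)
1 → miss, evict 6, frames (8 1)
8 → hit
5 → miss, evict 1, frames (8 5)
2 → miss, evict 5, frames (8 2)
8 → hit
5 → miss, evict 2, frames (8 5)
8 → hit
3 → miss, evict 5, frames (8 3)
8 → hit
Page faults: 12.

12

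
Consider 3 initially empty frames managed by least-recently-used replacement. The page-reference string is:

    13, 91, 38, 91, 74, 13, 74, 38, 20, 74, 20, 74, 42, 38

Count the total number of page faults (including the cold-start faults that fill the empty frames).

9

13 -> fault, frames [13]
91 -> fault, frames [13, 91]
38 -> fault, frames [13, 91, 38]
91 -> hit
74 -> fault, evict 13, frames [38, 91, 74]
13 -> fault, evict 38, frames [91, 74, 13]
74 -> hit
38 -> fault, evict 91, frames [13, 74, 38]
20 -> fault, evict 13, frames [74, 38, 20]
74 -> hit
20 -> hit
74 -> hit
42 -> fault, evict 38, frames [20, 74, 42]
38 -> fault, evict 20, frames [74, 42, 38]
Page faults: 9.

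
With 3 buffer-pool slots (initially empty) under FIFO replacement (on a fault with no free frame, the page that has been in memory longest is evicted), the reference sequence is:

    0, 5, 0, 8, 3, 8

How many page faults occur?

0: fault, frames {0}
5: fault, frames {0,5}
0: hit
8: fault, frames {0,5,8}
3: fault, evict 0, frames {5,8,3}
8: hit
Page faults: 4.

4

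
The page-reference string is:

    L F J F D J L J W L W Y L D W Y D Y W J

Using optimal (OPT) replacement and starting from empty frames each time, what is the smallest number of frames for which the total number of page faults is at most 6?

5

f=1: 20 faults
f=2: 12 faults
f=3: 8 faults
f=4: 7 faults
f=5: 6 faults
f=6: 6 faults
Smallest f with faults ≤ 6 is 5.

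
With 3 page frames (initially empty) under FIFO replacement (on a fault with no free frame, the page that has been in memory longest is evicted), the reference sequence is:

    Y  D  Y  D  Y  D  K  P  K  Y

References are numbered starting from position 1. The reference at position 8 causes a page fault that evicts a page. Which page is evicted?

pos 1: Y -> miss, frames [Y]
pos 2: D -> miss, frames [Y, D]
pos 3: Y -> hit
pos 4: D -> hit
pos 5: Y -> hit
pos 6: D -> hit
pos 7: K -> miss, frames [Y, D, K]
pos 8: P -> miss, evict Y, frames [D, K, P]
At position 8, page Y is evicted.

Y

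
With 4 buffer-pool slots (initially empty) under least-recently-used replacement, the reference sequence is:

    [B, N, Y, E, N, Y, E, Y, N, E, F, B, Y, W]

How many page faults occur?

B: fault, frames [B]
N: fault, frames [B, N]
Y: fault, frames [B, N, Y]
E: fault, frames [B, N, Y, E]
N: hit
Y: hit
E: hit
Y: hit
N: hit
E: hit
F: fault, evict B, frames [Y, N, E, F]
B: fault, evict Y, frames [N, E, F, B]
Y: fault, evict N, frames [E, F, B, Y]
W: fault, evict E, frames [F, B, Y, W]
Page faults: 8.

8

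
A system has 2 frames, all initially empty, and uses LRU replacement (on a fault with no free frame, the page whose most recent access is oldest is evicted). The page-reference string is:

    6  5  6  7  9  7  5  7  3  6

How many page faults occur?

7

6 → fault, frames {6}
5 → fault, frames {6,5}
6 → hit
7 → fault, evict 5, frames {6,7}
9 → fault, evict 6, frames {7,9}
7 → hit
5 → fault, evict 9, frames {7,5}
7 → hit
3 → fault, evict 5, frames {7,3}
6 → fault, evict 7, frames {3,6}
Page faults: 7.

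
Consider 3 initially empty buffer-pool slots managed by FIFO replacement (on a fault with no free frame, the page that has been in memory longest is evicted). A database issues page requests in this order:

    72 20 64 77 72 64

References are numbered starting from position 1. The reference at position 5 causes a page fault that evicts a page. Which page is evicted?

20

pos 1: 72 → miss, frames [72]
pos 2: 20 → miss, frames [72, 20]
pos 3: 64 → miss, frames [72, 20, 64]
pos 4: 77 → miss, evict 72, frames [20, 64, 77]
pos 5: 72 → miss, evict 20, frames [64, 77, 72]
At position 5, page 20 is evicted.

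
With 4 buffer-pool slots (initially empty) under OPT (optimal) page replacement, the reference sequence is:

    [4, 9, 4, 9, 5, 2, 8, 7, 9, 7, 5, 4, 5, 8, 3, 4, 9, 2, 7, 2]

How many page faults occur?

4 → fault, frames (4)
9 → fault, frames (4 9)
4 → hit
9 → hit
5 → fault, frames (4 9 5)
2 → fault, frames (4 9 5 2)
8 → fault, evict 2, frames (4 9 5 8)
7 → fault, evict 8, frames (4 9 5 7)
9 → hit
7 → hit
5 → hit
4 → hit
5 → hit
8 → fault, evict 5, frames (4 9 7 8)
3 → fault, evict 8, frames (4 9 7 3)
4 → hit
9 → hit
2 → fault, evict 3, frames (4 9 7 2)
7 → hit
2 → hit
Page faults: 9.

9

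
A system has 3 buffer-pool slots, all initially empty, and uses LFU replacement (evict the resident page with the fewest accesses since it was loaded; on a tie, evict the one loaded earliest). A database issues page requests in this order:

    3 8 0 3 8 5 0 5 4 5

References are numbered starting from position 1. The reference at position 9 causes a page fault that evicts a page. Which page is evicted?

pos 1: 3 → miss, frames {3}
pos 2: 8 → miss, frames {3,8}
pos 3: 0 → miss, frames {3,8,0}
pos 4: 3 → hit
pos 5: 8 → hit
pos 6: 5 → miss, evict 0, frames {3,8,5}
pos 7: 0 → miss, evict 5, frames {3,8,0}
pos 8: 5 → miss, evict 0, frames {3,8,5}
pos 9: 4 → miss, evict 5, frames {3,8,4}
At position 9, page 5 is evicted.

5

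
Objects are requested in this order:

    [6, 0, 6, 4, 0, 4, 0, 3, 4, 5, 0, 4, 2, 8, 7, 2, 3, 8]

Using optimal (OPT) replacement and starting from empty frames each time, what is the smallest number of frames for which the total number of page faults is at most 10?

f=1: 18 faults
f=2: 11 faults
f=3: 9 faults
f=4: 8 faults
f=5: 8 faults
f=6: 8 faults
f=7: 8 faults
f=8: 8 faults
Smallest f with faults ≤ 10 is 3.

3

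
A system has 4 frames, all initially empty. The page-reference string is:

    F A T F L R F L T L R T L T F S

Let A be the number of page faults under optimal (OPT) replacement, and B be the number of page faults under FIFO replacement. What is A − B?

Under OPT: F F F . F F . . . . . . . . . F → 6 faults.
Under FIFO: F F F . F F F . . . . . . . . F → 7 faults.
A − B = 6 − 7 = -1.

-1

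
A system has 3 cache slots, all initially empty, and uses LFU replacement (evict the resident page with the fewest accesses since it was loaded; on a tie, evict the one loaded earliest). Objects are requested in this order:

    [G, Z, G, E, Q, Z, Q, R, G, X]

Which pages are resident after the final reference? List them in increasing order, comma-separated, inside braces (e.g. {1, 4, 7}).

G → fault, frames (G)
Z → fault, frames (G Z)
G → hit
E → fault, frames (G Z E)
Q → fault, evict Z, frames (G E Q)
Z → fault, evict E, frames (G Q Z)
Q → hit
R → fault, evict Z, frames (G Q R)
G → hit
X → fault, evict R, frames (G Q X)

{G, Q, X}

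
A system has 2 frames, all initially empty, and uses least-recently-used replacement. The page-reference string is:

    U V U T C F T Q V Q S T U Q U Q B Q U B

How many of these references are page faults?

U -> miss, frames [U]
V -> miss, frames [U, V]
U -> hit
T -> miss, evict V, frames [U, T]
C -> miss, evict U, frames [T, C]
F -> miss, evict T, frames [C, F]
T -> miss, evict C, frames [F, T]
Q -> miss, evict F, frames [T, Q]
V -> miss, evict T, frames [Q, V]
Q -> hit
S -> miss, evict V, frames [Q, S]
T -> miss, evict Q, frames [S, T]
U -> miss, evict S, frames [T, U]
Q -> miss, evict T, frames [U, Q]
U -> hit
Q -> hit
B -> miss, evict U, frames [Q, B]
Q -> hit
U -> miss, evict B, frames [Q, U]
B -> miss, evict Q, frames [U, B]
Page faults: 15.

15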